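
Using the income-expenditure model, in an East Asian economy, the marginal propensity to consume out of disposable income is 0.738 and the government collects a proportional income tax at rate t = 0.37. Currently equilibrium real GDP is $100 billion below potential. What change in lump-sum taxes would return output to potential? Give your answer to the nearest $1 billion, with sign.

Spending multiplier = 1/(1 − c(1−t)) = 1/(1 − 0.738×0.63) = 1/0.53506 ≈ 1.869.
Tax multiplier = −c·k = −0.738/0.53506 ≈ −1.379. Need ΔY = +$100 billion, so ΔT = ΔY/(−c·k) = −(+$100 billion) × 0.53506 / 0.738 ≈ −$73 billion.
The government should cut lump-sum taxes by $73 billion.

−$73 billion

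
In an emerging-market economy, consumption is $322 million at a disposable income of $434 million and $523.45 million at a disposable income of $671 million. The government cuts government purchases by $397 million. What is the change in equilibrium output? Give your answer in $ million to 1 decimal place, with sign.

−$2,646.7 million

MPC = ΔC/ΔYd = (523.45 − 322)/(671 − 434) = 201.45/237 = 0.85.
Expenditure multiplier = 1/(1 − MPC) = 1/(1 − 0.85) = 1/0.15 ≈ 6.667.
ΔY = k × ΔG = (−$397 million) / 0.15 ≈ −$2,646.7 million.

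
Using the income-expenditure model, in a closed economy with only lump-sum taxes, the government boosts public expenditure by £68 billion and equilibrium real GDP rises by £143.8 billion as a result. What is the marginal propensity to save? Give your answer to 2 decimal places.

Implied spending multiplier k = ΔY/ΔG = 143.8/68 ≈ 2.1147.
Since k = 1/(1 − MPC), MPC = 1 − 1/k = 1 − ΔG/ΔY = 1 − 68/143.8 ≈ 0.53.
MPS = 1 − MPC = 0.47.

0.47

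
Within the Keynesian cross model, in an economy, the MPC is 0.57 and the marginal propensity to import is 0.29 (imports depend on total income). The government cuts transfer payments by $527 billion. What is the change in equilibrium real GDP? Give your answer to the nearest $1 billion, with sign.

−$417 billion

The transfer change shifts disposable income by −$527 billion, so first-round consumption changes by c·ΔTR = 0.57 × (−$527 billion) = −$300.39 billion.
Expenditure multiplier = 1/(1 − c + m) = 1/(1 − 0.57 + 0.29) = 1/0.72 ≈ 1.389.
The transfer multiplier is c × k ≈ 0.792, so ΔY = k × (c·ΔTR) = (−$300.39 billion) / 0.72 ≈ −$417 billion.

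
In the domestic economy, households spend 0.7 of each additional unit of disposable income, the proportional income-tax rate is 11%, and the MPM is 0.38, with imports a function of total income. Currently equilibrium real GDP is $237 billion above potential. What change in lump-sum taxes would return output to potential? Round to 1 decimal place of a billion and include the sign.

+$256.3 billion

Spending multiplier = 1/(1 − c(1−t) + m) = 1/(1 − 0.7×0.89 + 0.38) = 1/0.757 ≈ 1.321.
Tax multiplier = −c·k = −0.7/0.757 ≈ −0.925. Need ΔY = −$237 billion, so ΔT = ΔY/(−c·k) = −(−$237 billion) × 0.757 / 0.7 ≈ +$256.3 billion.
The government should raise lump-sum taxes by $256.3 billion.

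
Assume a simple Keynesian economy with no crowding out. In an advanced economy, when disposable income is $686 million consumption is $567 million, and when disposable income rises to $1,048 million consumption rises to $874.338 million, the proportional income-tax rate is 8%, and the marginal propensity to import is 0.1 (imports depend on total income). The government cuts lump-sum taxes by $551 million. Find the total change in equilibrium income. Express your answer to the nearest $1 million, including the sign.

+$1,467 million

MPC = ΔC/ΔYd = (874.338 − 567)/(1,048 − 686) = 307.338/362 = 0.849.
A lump-sum tax change of −$551 million shifts disposable income by +$551 million; first-round consumption changes by −c × ΔT = −0.849 × (−$551 million) = +$467.799 million.
Expenditure multiplier = 1/(1 − c(1−t) + m) = 1/(1 − 0.849×0.92 + 0.1) = 1/0.31892 ≈ 3.136.
The tax multiplier is −c × k ≈ −2.662, so ΔY = k × (−c·ΔT) = (+$467.799 million) / 0.31892 ≈ +$1,467 million.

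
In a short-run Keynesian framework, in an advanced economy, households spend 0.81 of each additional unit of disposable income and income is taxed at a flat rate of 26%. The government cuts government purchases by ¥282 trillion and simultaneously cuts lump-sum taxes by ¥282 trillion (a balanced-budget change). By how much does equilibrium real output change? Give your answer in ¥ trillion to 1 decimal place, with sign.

−¥133.7 trillion

Expenditure multiplier = 1/(1 − c(1−t)) = 1/(1 − 0.81×0.74) = 1/0.4006 ≈ 2.496.
ΔG contributes k·ΔG = (−¥282 trillion) / 0.4006 ≈ −¥703.9 trillion.
ΔT of −¥282 trillion changes first-round spending by −c·ΔT = +¥228.42 trillion, contributing k·(−c·ΔT) = (+¥228.42 trillion) / 0.4006 ≈ +¥570.2 trillion.
Net ΔY = k(ΔG − c·ΔT) = (−¥53.58 trillion) / 0.4006 ≈ −¥133.7 trillion.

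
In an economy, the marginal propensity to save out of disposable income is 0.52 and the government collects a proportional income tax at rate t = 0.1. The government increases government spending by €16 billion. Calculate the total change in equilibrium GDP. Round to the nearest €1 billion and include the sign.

MPC = 1 − MPS = 1 − 0.52 = 0.48.
Spending multiplier = 1/(1 − c(1−t)) = 1/(1 − 0.48×0.9) = 1/0.568 ≈ 1.761.
ΔY = k × ΔG = (+€16 billion) / 0.568 ≈ +€28 billion.

+€28 billion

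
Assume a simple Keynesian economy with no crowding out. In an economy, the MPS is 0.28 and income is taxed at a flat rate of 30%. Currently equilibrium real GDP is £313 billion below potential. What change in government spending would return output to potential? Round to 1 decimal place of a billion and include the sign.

MPC = 1 − MPS = 1 − 0.28 = 0.72.
Spending multiplier = 1/(1 − c(1−t)) = 1/(1 − 0.72×0.7) = 1/0.496 ≈ 2.016.
Need ΔY = +£313 billion, so ΔG = ΔY/k = (+£313 billion) × 0.496 ≈ +£155.2 billion.
The government should increase government spending by £155.2 billion.

+£155.2 billion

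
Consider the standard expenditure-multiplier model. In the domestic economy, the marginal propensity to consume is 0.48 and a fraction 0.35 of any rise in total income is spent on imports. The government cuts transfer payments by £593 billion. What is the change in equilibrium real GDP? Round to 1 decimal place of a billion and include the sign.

The transfer change shifts disposable income by −£593 billion, so first-round consumption changes by c·ΔTR = 0.48 × (−£593 billion) = −£284.64 billion.
Expenditure multiplier = 1/(1 − c + m) = 1/(1 − 0.48 + 0.35) = 1/0.87 ≈ 1.149.
The transfer multiplier is c × k ≈ 0.552, so ΔY = k × (c·ΔTR) = (−£284.64 billion) / 0.87 ≈ −£327.2 billion.

−£327.2 billion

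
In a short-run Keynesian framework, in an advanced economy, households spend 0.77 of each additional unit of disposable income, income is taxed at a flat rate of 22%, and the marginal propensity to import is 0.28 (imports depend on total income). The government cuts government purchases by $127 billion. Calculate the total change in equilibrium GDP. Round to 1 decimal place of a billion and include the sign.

Expenditure multiplier = 1/(1 − c(1−t) + m) = 1/(1 − 0.77×0.78 + 0.28) = 1/0.6794 ≈ 1.472.
ΔY = k × ΔG = (−$127 billion) / 0.6794 ≈ −$186.9 billion.

−$186.9 billion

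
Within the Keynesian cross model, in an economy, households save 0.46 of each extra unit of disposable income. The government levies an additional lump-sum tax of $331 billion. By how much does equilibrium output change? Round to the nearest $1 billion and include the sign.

−$389 billion

MPC = 1 − MPS = 1 − 0.46 = 0.54.
A lump-sum tax change of +$331 billion shifts disposable income by −$331 billion; first-round consumption changes by −c × ΔT = −0.54 × (+$331 billion) = −$178.74 billion.
Expenditure multiplier = 1/(1 − MPC) = 1/(1 − 0.54) = 1/0.46 ≈ 2.174.
The tax multiplier is −c × k ≈ −1.174, so ΔY = k × (−c·ΔT) = (−$178.74 billion) / 0.46 ≈ −$389 billion.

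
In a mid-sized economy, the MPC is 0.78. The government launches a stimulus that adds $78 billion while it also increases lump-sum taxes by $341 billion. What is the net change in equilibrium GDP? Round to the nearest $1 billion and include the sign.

Expenditure multiplier = 1/(1 − MPC) = 1/(1 − 0.78) = 1/0.22 ≈ 4.545.
ΔG contributes k·ΔG = (+$78 billion) / 0.22 ≈ +$354.5 billion.
ΔT of +$341 billion changes first-round spending by −c·ΔT = −$265.98 billion, contributing k·(−c·ΔT) = (−$265.98 billion) / 0.22 = −$1,209 billion.
Net ΔY = k(ΔG − c·ΔT) = (−$187.98 billion) / 0.22 ≈ −$854 billion.

−$854 billion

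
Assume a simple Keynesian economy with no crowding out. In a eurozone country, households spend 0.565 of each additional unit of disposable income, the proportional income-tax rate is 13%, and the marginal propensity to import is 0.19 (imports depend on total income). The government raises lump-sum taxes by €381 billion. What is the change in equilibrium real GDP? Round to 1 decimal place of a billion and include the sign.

−€308.2 billion

A lump-sum tax change of +€381 billion shifts disposable income by −€381 billion; first-round consumption changes by −c × ΔT = −0.565 × (+€381 billion) = −€215.265 billion.
Expenditure multiplier = 1/(1 − c(1−t) + m) = 1/(1 − 0.565×0.87 + 0.19) = 1/0.69845 ≈ 1.432.
The tax multiplier is −c × k ≈ −0.809, so ΔY = k × (−c·ΔT) = (−€215.265 billion) / 0.69845 ≈ −€308.2 billion.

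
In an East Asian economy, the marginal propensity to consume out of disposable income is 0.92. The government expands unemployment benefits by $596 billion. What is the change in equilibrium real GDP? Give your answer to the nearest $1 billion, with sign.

+$6,854 billion

The transfer change shifts disposable income by +$596 billion, so first-round consumption changes by c·ΔTR = 0.92 × (+$596 billion) = +$548.32 billion.
Expenditure multiplier = 1/(1 − MPC) = 1/(1 − 0.92) = 1/0.08 = 12.5.
The transfer multiplier is c × k = 11.5, so ΔY = k × (c·ΔTR) = (+$548.32 billion) / 0.08 = +$6,854 billion.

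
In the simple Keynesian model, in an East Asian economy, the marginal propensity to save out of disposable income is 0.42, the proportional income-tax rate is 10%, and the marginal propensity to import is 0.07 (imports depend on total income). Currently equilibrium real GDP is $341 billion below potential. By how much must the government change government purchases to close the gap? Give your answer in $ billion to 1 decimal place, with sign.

+$186.9 billion

MPC = 1 − MPS = 1 − 0.42 = 0.58.
Spending multiplier = 1/(1 − c(1−t) + m) = 1/(1 − 0.58×0.9 + 0.07) = 1/0.548 ≈ 1.825.
Need ΔY = +$341 billion, so ΔG = ΔY/k = (+$341 billion) × 0.548 ≈ +$186.9 billion.
The government should increase government purchases by $186.9 billion.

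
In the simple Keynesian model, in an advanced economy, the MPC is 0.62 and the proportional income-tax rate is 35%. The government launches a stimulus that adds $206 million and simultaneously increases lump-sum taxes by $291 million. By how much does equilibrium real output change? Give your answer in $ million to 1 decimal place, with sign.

+$42.8 million

Expenditure multiplier = 1/(1 − c(1−t)) = 1/(1 − 0.62×0.65) = 1/0.597 ≈ 1.675.
ΔG contributes k·ΔG = (+$206 million) / 0.597 ≈ +$345.1 million.
ΔT of +$291 million changes first-round spending by −c·ΔT = −$180.42 million, contributing k·(−c·ΔT) = (−$180.42 million) / 0.597 ≈ −$302.2 million.
Net ΔY = k(ΔG − c·ΔT) = (+$25.58 million) / 0.597 ≈ +$42.8 million.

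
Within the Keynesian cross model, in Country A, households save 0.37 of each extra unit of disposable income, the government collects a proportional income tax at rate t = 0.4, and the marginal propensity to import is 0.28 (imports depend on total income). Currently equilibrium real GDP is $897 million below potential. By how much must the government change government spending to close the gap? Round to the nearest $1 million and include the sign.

MPC = 1 − MPS = 1 − 0.37 = 0.63.
Spending multiplier = 1/(1 − c(1−t) + m) = 1/(1 − 0.63×0.6 + 0.28) = 1/0.902 ≈ 1.109.
Need ΔY = +$897 million, so ΔG = ΔY/k = (+$897 million) × 0.902 ≈ +$809 million.
The government should increase government spending by $809 million.

+$809 million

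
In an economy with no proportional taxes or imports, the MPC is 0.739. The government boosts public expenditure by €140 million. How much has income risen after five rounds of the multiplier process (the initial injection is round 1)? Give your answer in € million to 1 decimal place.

€418.2 million

Round 1 adds ΔG = €140 million; each later round is MPC = 0.739 times the previous.
After 5 rounds: 140 + 103.46 + 76.45694 + 56.50167866 + 41.75474052974 = ΔG·(1 − c^5)/(1 − c) = 140 × (1 − 0.220405380367699)/0.261 ≈ €418.2 million.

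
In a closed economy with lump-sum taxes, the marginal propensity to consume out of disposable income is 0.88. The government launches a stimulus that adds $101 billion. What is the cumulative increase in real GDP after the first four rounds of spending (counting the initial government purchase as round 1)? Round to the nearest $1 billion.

Round 1 adds ΔG = $101 billion; each later round is MPC = 0.88 times the previous.
After 4 rounds: 101 + 88.88 + 78.2144 + 68.828672 = ΔG·(1 − c^4)/(1 − c) = 101 × (1 − 0.59969536)/0.12 ≈ $337 billion.

$337 billion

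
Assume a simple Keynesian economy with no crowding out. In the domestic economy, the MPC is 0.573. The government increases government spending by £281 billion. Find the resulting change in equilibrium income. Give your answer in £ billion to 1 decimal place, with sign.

+£658.1 billion

Spending multiplier = 1/(1 − MPC) = 1/(1 − 0.573) = 1/0.427 ≈ 2.342.
ΔY = k × ΔG = (+£281 billion) / 0.427 ≈ +£658.1 billion.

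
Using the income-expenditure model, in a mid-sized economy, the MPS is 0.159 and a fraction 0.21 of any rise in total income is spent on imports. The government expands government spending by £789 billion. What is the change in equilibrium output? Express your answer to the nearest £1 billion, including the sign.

MPC = 1 − MPS = 1 − 0.159 = 0.841.
Spending multiplier = 1/(1 − c + m) = 1/(1 − 0.841 + 0.21) = 1/0.369 ≈ 2.71.
ΔY = k × ΔG = (+£789 billion) / 0.369 ≈ +£2,138 billion.

+£2,138 billion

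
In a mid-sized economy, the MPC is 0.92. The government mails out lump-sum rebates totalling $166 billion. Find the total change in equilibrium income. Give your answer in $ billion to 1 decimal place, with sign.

A lump-sum tax change of −$166 billion shifts disposable income by +$166 billion; first-round consumption changes by −c × ΔT = −0.92 × (−$166 billion) = +$152.72 billion.
Expenditure multiplier = 1/(1 − MPC) = 1/(1 − 0.92) = 1/0.08 = 12.5.
The tax multiplier is −c × k = −11.5, so ΔY = k × (−c·ΔT) = (+$152.72 billion) / 0.08 = +$1,909 billion.

+$1,909.0 billion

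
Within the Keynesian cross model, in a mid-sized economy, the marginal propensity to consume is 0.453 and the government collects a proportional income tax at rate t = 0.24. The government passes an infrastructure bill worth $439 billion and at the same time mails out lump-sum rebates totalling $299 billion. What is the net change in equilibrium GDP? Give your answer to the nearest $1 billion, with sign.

+$876 billion

Expenditure multiplier = 1/(1 − c(1−t)) = 1/(1 − 0.453×0.76) = 1/0.65572 ≈ 1.525.
ΔG contributes k·ΔG = (+$439 billion) / 0.65572 ≈ +$669.5 billion.
ΔT of −$299 billion changes first-round spending by −c·ΔT = +$135.447 billion, contributing k·(−c·ΔT) = (+$135.447 billion) / 0.65572 ≈ +$206.6 billion.
Net ΔY = k(ΔG − c·ΔT) = (+$574.447 billion) / 0.65572 ≈ +$876 billion.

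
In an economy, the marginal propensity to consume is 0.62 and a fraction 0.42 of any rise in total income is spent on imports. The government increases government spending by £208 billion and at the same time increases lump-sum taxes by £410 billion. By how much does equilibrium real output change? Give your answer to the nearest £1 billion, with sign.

−£58 billion

Expenditure multiplier = 1/(1 − c + m) = 1/(1 − 0.62 + 0.42) = 1/0.8 = 1.25.
ΔG contributes k·ΔG = (+£208 billion) / 0.8 = +£260 billion.
ΔT of +£410 billion changes first-round spending by −c·ΔT = −£254.2 billion, contributing k·(−c·ΔT) = (−£254.2 billion) / 0.8 ≈ −£317.8 billion.
Net ΔY = k(ΔG − c·ΔT) = (−£46.2 billion) / 0.8 ≈ −£58 billion.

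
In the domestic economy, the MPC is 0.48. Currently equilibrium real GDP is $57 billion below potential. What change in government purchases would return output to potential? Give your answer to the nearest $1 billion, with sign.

+$30 billion

Spending multiplier = 1/(1 − MPC) = 1/(1 − 0.48) = 1/0.52 ≈ 1.923.
Need ΔY = +$57 billion, so ΔG = ΔY/k = (+$57 billion) × 0.52 ≈ +$30 billion.
The government should increase government purchases by $30 billion.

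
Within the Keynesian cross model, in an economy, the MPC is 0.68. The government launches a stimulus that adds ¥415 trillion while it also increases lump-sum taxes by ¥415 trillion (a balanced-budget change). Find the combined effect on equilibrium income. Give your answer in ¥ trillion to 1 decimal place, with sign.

Expenditure multiplier = 1/(1 − MPC) = 1/(1 − 0.68) = 1/0.32 = 3.125.
ΔG contributes k·ΔG = (+¥415 trillion) / 0.32 ≈ +¥1,296.9 trillion.
ΔT of +¥415 trillion changes first-round spending by −c·ΔT = −¥282.2 trillion, contributing k·(−c·ΔT) = (−¥282.2 trillion) / 0.32 ≈ −¥881.9 trillion.
With ΔG = ΔT and no other leakages, the balanced-budget multiplier is 1, so ΔY = ΔG = +¥415 trillion.

+¥415.0 trillion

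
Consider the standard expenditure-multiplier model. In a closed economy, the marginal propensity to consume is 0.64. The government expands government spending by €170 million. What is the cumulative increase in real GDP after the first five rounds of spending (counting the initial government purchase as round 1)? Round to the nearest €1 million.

Round 1 adds ΔG = €170 million; each later round is MPC = 0.64 times the previous.
After 5 rounds: 170 + 108.8 + 69.632 + 44.56448 + 28.5212672 = ΔG·(1 − c^5)/(1 − c) = 170 × (1 − 0.1073741824)/0.36 ≈ €422 million.

€422 million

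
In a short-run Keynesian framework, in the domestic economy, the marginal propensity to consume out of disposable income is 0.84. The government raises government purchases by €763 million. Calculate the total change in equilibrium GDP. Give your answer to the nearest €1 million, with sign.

+€4,769 million

Expenditure multiplier = 1/(1 − MPC) = 1/(1 − 0.84) = 1/0.16 = 6.25.
ΔY = k × ΔG = (+€763 million) / 0.16 ≈ +€4,769 million.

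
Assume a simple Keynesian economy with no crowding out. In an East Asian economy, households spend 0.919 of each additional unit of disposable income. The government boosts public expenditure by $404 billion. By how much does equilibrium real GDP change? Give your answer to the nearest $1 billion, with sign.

Spending multiplier = 1/(1 − MPC) = 1/(1 − 0.919) = 1/0.081 ≈ 12.346.
ΔY = k × ΔG = (+$404 billion) / 0.081 ≈ +$4,988 billion.

+$4,988 billion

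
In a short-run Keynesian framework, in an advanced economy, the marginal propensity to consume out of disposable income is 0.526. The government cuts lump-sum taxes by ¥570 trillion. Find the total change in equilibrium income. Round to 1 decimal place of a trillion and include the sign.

+¥632.5 trillion

A lump-sum tax change of −¥570 trillion shifts disposable income by +¥570 trillion; first-round consumption changes by −c × ΔT = −0.526 × (−¥570 trillion) = +¥299.82 trillion.
Expenditure multiplier = 1/(1 − MPC) = 1/(1 − 0.526) = 1/0.474 ≈ 2.11.
The tax multiplier is −c × k ≈ −1.11, so ΔY = k × (−c·ΔT) = (+¥299.82 trillion) / 0.474 ≈ +¥632.5 trillion.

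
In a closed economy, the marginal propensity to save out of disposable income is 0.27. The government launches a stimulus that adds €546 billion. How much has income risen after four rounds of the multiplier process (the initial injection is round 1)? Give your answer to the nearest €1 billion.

€1,448 billion

MPC = 1 − MPS = 1 − 0.27 = 0.73.
Round 1 adds ΔG = €546 billion; each later round is MPC = 0.73 times the previous.
After 4 rounds: 546 + 398.58 + 290.9634 + 212.403282 = ΔG·(1 − c^4)/(1 − c) = 546 × (1 − 0.28398241)/0.27 ≈ €1,448 billion.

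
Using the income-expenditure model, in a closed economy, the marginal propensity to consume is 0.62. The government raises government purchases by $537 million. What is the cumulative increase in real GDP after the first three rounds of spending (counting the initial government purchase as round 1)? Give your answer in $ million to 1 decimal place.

$1,076.4 million

Round 1 adds ΔG = $537 million; each later round is MPC = 0.62 times the previous.
After 3 rounds: 537 + 332.94 + 206.4228 = ΔG·(1 − c^3)/(1 − c) = 537 × (1 − 0.238328)/0.38 ≈ $1,076.4 million.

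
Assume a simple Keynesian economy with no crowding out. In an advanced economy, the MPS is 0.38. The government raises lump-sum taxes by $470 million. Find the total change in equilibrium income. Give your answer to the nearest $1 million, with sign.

MPC = 1 − MPS = 1 − 0.38 = 0.62.
A lump-sum tax change of +$470 million shifts disposable income by −$470 million; first-round consumption changes by −c × ΔT = −0.62 × (+$470 million) = −$291.4 million.
Expenditure multiplier = 1/(1 − MPC) = 1/(1 − 0.62) = 1/0.38 ≈ 2.632.
The tax multiplier is −c × k ≈ −1.632, so ΔY = k × (−c·ΔT) = (−$291.4 million) / 0.38 ≈ −$767 million.

−$767 million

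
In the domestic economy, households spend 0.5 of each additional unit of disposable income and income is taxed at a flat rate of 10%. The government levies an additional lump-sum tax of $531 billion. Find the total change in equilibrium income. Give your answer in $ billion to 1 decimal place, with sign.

−$482.7 billion

A lump-sum tax change of +$531 billion shifts disposable income by −$531 billion; first-round consumption changes by −c × ΔT = −0.5 × (+$531 billion) = −$265.5 billion.
Expenditure multiplier = 1/(1 − c(1−t)) = 1/(1 − 0.5×0.9) = 1/0.55 ≈ 1.818.
The tax multiplier is −c × k ≈ −0.909, so ΔY = k × (−c·ΔT) = (−$265.5 billion) / 0.55 ≈ −$482.7 billion.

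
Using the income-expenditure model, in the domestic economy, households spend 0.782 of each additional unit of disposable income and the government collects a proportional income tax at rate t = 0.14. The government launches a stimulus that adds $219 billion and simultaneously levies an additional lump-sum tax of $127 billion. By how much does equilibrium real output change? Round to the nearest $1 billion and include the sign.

+$365 billion

Expenditure multiplier = 1/(1 − c(1−t)) = 1/(1 − 0.782×0.86) = 1/0.32748 ≈ 3.054.
ΔG contributes k·ΔG = (+$219 billion) / 0.32748 ≈ +$668.7 billion.
ΔT of +$127 billion changes first-round spending by −c·ΔT = −$99.314 billion, contributing k·(−c·ΔT) = (−$99.314 billion) / 0.32748 ≈ −$303.3 billion.
Net ΔY = k(ΔG − c·ΔT) = (+$119.686 billion) / 0.32748 ≈ +$365 billion.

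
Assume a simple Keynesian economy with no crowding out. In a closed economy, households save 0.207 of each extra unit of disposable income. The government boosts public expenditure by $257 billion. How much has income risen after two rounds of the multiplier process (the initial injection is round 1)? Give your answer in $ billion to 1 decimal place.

MPC = 1 − MPS = 1 − 0.207 = 0.793.
Round 1 adds ΔG = $257 billion; each later round is MPC = 0.793 times the previous.
After 2 rounds: 257 + 203.801 = ΔG·(1 − c^2)/(1 − c) = 257 × (1 − 0.628849)/0.207 ≈ $460.8 billion.

$460.8 billion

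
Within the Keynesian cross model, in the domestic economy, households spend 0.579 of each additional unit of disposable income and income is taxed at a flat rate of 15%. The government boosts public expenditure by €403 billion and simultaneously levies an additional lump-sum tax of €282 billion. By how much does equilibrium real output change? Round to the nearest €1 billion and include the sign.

+€472 billion

Expenditure multiplier = 1/(1 − c(1−t)) = 1/(1 − 0.579×0.85) = 1/0.50785 ≈ 1.969.
ΔG contributes k·ΔG = (+€403 billion) / 0.50785 ≈ +€793.5 billion.
ΔT of +€282 billion changes first-round spending by −c·ΔT = −€163.278 billion, contributing k·(−c·ΔT) = (−€163.278 billion) / 0.50785 ≈ −€321.5 billion.
Net ΔY = k(ΔG − c·ΔT) = (+€239.722 billion) / 0.50785 ≈ +€472 billion.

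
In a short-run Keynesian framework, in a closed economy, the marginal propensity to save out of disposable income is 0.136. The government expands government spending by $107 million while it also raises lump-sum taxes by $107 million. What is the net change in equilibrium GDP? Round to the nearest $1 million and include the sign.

+$107 million

MPC = 1 − MPS = 1 − 0.136 = 0.864.
Expenditure multiplier = 1/(1 − MPC) = 1/(1 − 0.864) = 1/0.136 ≈ 7.353.
ΔG contributes k·ΔG = (+$107 million) / 0.136 ≈ +$786.8 million.
ΔT of +$107 million changes first-round spending by −c·ΔT = −$92.448 million, contributing k·(−c·ΔT) = (−$92.448 million) / 0.136 ≈ −$679.8 million.
With ΔG = ΔT and no other leakages, the balanced-budget multiplier is 1, so ΔY = ΔG = +$107 million.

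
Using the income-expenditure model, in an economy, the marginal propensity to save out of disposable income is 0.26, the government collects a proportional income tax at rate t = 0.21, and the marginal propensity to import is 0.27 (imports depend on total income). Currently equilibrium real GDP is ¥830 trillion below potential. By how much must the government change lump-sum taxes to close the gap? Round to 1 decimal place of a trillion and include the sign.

−¥768.8 trillion

MPC = 1 − MPS = 1 − 0.26 = 0.74.
Spending multiplier = 1/(1 − c(1−t) + m) = 1/(1 − 0.74×0.79 + 0.27) = 1/0.6854 ≈ 1.459.
Tax multiplier = −c·k = −0.74/0.6854 ≈ −1.08. Need ΔY = +¥830 trillion, so ΔT = ΔY/(−c·k) = −(+¥830 trillion) × 0.6854 / 0.74 ≈ −¥768.8 trillion.
The government should cut lump-sum taxes by ¥768.8 trillion.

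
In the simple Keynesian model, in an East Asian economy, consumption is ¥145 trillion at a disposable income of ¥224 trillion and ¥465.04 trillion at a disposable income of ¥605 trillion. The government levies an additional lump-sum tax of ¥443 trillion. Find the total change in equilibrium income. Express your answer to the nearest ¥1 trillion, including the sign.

−¥2,326 trillion

MPC = ΔC/ΔYd = (465.04 − 145)/(605 − 224) = 320.04/381 = 0.84.
A lump-sum tax change of +¥443 trillion shifts disposable income by −¥443 trillion; first-round consumption changes by −c × ΔT = −0.84 × (+¥443 trillion) = −¥372.12 trillion.
Expenditure multiplier = 1/(1 − MPC) = 1/(1 − 0.84) = 1/0.16 = 6.25.
The tax multiplier is −c × k = −5.25, so ΔY = k × (−c·ΔT) = (−¥372.12 trillion) / 0.16 ≈ −¥2,326 trillion.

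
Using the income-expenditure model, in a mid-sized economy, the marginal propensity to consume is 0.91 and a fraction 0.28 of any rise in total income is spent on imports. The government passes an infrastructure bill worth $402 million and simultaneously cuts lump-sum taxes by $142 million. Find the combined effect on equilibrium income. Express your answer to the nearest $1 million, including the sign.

+$1,436 million

Expenditure multiplier = 1/(1 − c + m) = 1/(1 − 0.91 + 0.28) = 1/0.37 ≈ 2.703.
ΔG contributes k·ΔG = (+$402 million) / 0.37 ≈ +$1,086.5 million.
ΔT of −$142 million changes first-round spending by −c·ΔT = +$129.22 million, contributing k·(−c·ΔT) = (+$129.22 million) / 0.37 ≈ +$349.2 million.
Net ΔY = k(ΔG − c·ΔT) = (+$531.22 million) / 0.37 ≈ +$1,436 million.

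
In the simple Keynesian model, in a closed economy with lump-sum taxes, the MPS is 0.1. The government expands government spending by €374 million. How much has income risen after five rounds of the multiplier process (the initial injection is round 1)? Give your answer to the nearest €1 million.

MPC = 1 − MPS = 1 − 0.1 = 0.9.
Round 1 adds ΔG = €374 million; each later round is MPC = 0.9 times the previous.
After 5 rounds: 374 + 336.6 + 302.94 + 272.646 + 245.3814 = ΔG·(1 − c^5)/(1 − c) = 374 × (1 − 0.59049)/0.1 ≈ €1,532 million.

€1,532 million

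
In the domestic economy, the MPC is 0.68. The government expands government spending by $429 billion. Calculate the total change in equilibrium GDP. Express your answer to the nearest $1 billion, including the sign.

+$1,341 billion

Expenditure multiplier = 1/(1 − MPC) = 1/(1 − 0.68) = 1/0.32 = 3.125.
ΔY = k × ΔG = (+$429 billion) / 0.32 ≈ +$1,341 billion.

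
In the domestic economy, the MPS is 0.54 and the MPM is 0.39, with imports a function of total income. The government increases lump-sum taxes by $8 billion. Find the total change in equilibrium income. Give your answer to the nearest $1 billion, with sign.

−$4 billion

MPC = 1 − MPS = 1 − 0.54 = 0.46.
A lump-sum tax change of +$8 billion shifts disposable income by −$8 billion; first-round consumption changes by −c × ΔT = −0.46 × (+$8 billion) = −$3.68 billion.
Expenditure multiplier = 1/(1 − c + m) = 1/(1 − 0.46 + 0.39) = 1/0.93 ≈ 1.075.
The tax multiplier is −c × k ≈ −0.495, so ΔY = k × (−c·ΔT) = (−$3.68 billion) / 0.93 ≈ −$4 billion.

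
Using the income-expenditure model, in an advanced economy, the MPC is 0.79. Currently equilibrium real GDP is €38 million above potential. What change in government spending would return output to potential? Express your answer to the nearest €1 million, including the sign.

−€8 million

Spending multiplier = 1/(1 − MPC) = 1/(1 − 0.79) = 1/0.21 ≈ 4.762.
Need ΔY = −€38 million, so ΔG = ΔY/k = (−€38 million) × 0.21 ≈ −€8 million.
The government should cut government spending by €8 million.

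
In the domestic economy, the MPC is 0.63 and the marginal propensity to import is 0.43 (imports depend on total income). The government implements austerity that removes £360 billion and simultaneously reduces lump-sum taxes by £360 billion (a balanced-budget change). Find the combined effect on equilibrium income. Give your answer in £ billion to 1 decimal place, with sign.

−£166.5 billion

Expenditure multiplier = 1/(1 − c + m) = 1/(1 − 0.63 + 0.43) = 1/0.8 = 1.25.
ΔG contributes k·ΔG = (−£360 billion) / 0.8 = −£450 billion.
ΔT of −£360 billion changes first-round spending by −c·ΔT = +£226.8 billion, contributing k·(−c·ΔT) = (+£226.8 billion) / 0.8 = +£283.5 billion.
Net ΔY = k(ΔG − c·ΔT) = (−£133.2 billion) / 0.8 = −£166.5 billion.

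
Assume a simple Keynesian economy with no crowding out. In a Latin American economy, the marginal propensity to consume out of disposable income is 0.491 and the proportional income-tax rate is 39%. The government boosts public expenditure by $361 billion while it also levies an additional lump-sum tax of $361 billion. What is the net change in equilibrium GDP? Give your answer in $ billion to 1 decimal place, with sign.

Expenditure multiplier = 1/(1 − c(1−t)) = 1/(1 − 0.491×0.61) = 1/0.70049 ≈ 1.428.
ΔG contributes k·ΔG = (+$361 billion) / 0.70049 ≈ +$515.4 billion.
ΔT of +$361 billion changes first-round spending by −c·ΔT = −$177.251 billion, contributing k·(−c·ΔT) = (−$177.251 billion) / 0.70049 ≈ −$253 billion.
Net ΔY = k(ΔG − c·ΔT) = (+$183.749 billion) / 0.70049 ≈ +$262.3 billion.

+$262.3 billion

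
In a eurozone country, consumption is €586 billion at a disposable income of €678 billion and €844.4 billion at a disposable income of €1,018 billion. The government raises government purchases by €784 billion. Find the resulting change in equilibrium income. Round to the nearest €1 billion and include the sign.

MPC = ΔC/ΔYd = (844.4 − 586)/(1,018 − 678) = 258.4/340 = 0.76.
Expenditure multiplier = 1/(1 − MPC) = 1/(1 − 0.76) = 1/0.24 ≈ 4.167.
ΔY = k × ΔG = (+€784 billion) / 0.24 ≈ +€3,267 billion.

+€3,267 billion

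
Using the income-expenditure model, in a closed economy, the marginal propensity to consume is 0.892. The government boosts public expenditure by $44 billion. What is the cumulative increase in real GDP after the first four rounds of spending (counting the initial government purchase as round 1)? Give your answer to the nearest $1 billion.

$149 billion

Round 1 adds ΔG = $44 billion; each later round is MPC = 0.892 times the previous.
After 4 rounds: 44 + 39.248 + 35.009216 + 31.228220672 = ΔG·(1 − c^4)/(1 − c) = 44 × (1 − 0.633081200896)/0.108 ≈ $149 billion.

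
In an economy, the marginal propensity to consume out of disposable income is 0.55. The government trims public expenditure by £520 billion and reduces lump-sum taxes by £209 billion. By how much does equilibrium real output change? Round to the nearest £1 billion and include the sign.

−£900 billion

Expenditure multiplier = 1/(1 − MPC) = 1/(1 − 0.55) = 1/0.45 ≈ 2.222.
ΔG contributes k·ΔG = (−£520 billion) / 0.45 ≈ −£1,155.6 billion.
ΔT of −£209 billion changes first-round spending by −c·ΔT = +£114.95 billion, contributing k·(−c·ΔT) = (+£114.95 billion) / 0.45 ≈ +£255.4 billion.
Net ΔY = k(ΔG − c·ΔT) = (−£405.05 billion) / 0.45 ≈ −£900 billion.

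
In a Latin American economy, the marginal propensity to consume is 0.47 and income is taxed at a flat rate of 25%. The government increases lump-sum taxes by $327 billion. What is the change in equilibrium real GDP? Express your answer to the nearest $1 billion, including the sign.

−$237 billion

A lump-sum tax change of +$327 billion shifts disposable income by −$327 billion; first-round consumption changes by −c × ΔT = −0.47 × (+$327 billion) = −$153.69 billion.
Expenditure multiplier = 1/(1 − c(1−t)) = 1/(1 − 0.47×0.75) = 1/0.6475 ≈ 1.544.
The tax multiplier is −c × k ≈ −0.726, so ΔY = k × (−c·ΔT) = (−$153.69 billion) / 0.6475 ≈ −$237 billion.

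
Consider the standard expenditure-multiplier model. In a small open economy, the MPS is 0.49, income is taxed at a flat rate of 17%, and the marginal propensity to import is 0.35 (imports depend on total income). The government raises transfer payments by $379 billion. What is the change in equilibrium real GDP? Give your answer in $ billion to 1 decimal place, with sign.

MPC = 1 − MPS = 1 − 0.49 = 0.51.
The transfer change shifts disposable income by +$379 billion, so first-round consumption changes by c·ΔTR = 0.51 × (+$379 billion) = +$193.29 billion.
Expenditure multiplier = 1/(1 − c(1−t) + m) = 1/(1 − 0.51×0.83 + 0.35) = 1/0.9267 ≈ 1.079.
The transfer multiplier is c × k ≈ 0.55, so ΔY = k × (c·ΔTR) = (+$193.29 billion) / 0.9267 ≈ +$208.6 billion.

+$208.6 billion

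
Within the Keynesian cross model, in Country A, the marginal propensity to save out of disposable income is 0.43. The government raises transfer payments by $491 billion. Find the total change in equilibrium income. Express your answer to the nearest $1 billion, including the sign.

MPC = 1 − MPS = 1 − 0.43 = 0.57.
The transfer change shifts disposable income by +$491 billion, so first-round consumption changes by c·ΔTR = 0.57 × (+$491 billion) = +$279.87 billion.
Expenditure multiplier = 1/(1 − MPC) = 1/(1 − 0.57) = 1/0.43 ≈ 2.326.
The transfer multiplier is c × k ≈ 1.326, so ΔY = k × (c·ΔTR) = (+$279.87 billion) / 0.43 ≈ +$651 billion.

+$651 billion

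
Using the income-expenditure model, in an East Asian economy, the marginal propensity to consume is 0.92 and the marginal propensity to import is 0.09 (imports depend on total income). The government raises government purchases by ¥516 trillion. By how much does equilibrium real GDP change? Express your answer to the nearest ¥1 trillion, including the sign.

+¥3,035 trillion

Spending multiplier = 1/(1 − c + m) = 1/(1 − 0.92 + 0.09) = 1/0.17 ≈ 5.882.
ΔY = k × ΔG = (+¥516 trillion) / 0.17 ≈ +¥3,035 trillion.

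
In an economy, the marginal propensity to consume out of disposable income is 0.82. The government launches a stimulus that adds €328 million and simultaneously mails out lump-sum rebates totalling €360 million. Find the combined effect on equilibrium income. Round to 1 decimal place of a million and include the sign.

Expenditure multiplier = 1/(1 − MPC) = 1/(1 − 0.82) = 1/0.18 ≈ 5.556.
ΔG contributes k·ΔG = (+€328 million) / 0.18 ≈ +€1,822.2 million.
ΔT of −€360 million changes first-round spending by −c·ΔT = +€295.2 million, contributing k·(−c·ΔT) = (+€295.2 million) / 0.18 = +€1,640 million.
Net ΔY = k(ΔG − c·ΔT) = (+€623.2 million) / 0.18 ≈ +€3,462.2 million.

+€3,462.2 million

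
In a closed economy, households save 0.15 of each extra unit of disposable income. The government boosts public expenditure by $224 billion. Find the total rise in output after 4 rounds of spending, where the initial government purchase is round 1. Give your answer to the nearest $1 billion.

$714 billion

MPC = 1 − MPS = 1 − 0.15 = 0.85.
Round 1 adds ΔG = $224 billion; each later round is MPC = 0.85 times the previous.
After 4 rounds: 224 + 190.4 + 161.84 + 137.564 = ΔG·(1 − c^4)/(1 − c) = 224 × (1 − 0.52200625)/0.15 ≈ $714 billion.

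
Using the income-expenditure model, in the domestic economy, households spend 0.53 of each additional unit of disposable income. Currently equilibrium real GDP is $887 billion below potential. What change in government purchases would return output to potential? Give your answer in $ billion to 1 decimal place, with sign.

Spending multiplier = 1/(1 − MPC) = 1/(1 − 0.53) = 1/0.47 ≈ 2.128.
Need ΔY = +$887 billion, so ΔG = ΔY/k = (+$887 billion) × 0.47 ≈ +$416.9 billion.
The government should increase government purchases by $416.9 billion.

+$416.9 billion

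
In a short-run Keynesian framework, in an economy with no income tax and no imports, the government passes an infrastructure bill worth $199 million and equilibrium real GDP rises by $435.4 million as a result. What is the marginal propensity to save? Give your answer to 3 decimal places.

0.457

Implied spending multiplier k = ΔY/ΔG = 435.4/199 ≈ 2.1879.
Since k = 1/(1 − MPC), MPC = 1 − 1/k = 1 − ΔG/ΔY = 1 − 199/435.4 ≈ 0.543.
MPS = 1 − MPC = 0.457.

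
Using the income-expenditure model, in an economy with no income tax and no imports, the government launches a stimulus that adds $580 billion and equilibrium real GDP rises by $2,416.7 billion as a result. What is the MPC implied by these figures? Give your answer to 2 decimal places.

Implied spending multiplier k = ΔY/ΔG = 2,416.7/580 ≈ 4.1667.
Since k = 1/(1 − MPC), MPC = 1 − 1/k = 1 − ΔG/ΔY = 1 − 580/2,416.7 ≈ 0.76.

0.76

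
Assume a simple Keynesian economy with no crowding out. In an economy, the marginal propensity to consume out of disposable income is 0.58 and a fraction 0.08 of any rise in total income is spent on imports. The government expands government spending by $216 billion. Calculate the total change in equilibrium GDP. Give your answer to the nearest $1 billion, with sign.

+$432 billion

Spending multiplier = 1/(1 − c + m) = 1/(1 − 0.58 + 0.08) = 1/0.5 = 2.
ΔY = k × ΔG = (+$216 billion) / 0.5 = +$432 billion.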